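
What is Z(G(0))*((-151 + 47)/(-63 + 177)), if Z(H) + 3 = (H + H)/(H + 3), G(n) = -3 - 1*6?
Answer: 0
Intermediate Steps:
G(n) = -9 (G(n) = -3 - 6 = -9)
Z(H) = -3 + 2*H/(3 + H) (Z(H) = -3 + (H + H)/(H + 3) = -3 + (2*H)/(3 + H) = -3 + 2*H/(3 + H))
Z(G(0))*((-151 + 47)/(-63 + 177)) = ((-9 - 1*(-9))/(3 - 9))*((-151 + 47)/(-63 + 177)) = ((-9 + 9)/(-6))*(-104/114) = (-⅙*0)*(-104*1/114) = 0*(-52/57) = 0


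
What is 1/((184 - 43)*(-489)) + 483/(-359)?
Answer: -33302726/24752691 ≈ -1.3454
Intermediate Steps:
1/((184 - 43)*(-489)) + 483/(-359) = -1/489/141 + 483*(-1/359) = (1/141)*(-1/489) - 483/359 = -1/68949 - 483/359 = -33302726/24752691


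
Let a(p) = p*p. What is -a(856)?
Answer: -732736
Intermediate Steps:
a(p) = p²
-a(856) = -1*856² = -1*732736 = -732736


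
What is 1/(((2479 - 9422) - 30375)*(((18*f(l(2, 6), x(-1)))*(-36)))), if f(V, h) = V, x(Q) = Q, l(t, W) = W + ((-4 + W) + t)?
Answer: 1/241820640 ≈ 4.1353e-9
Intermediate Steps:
l(t, W) = -4 + t + 2*W (l(t, W) = W + (-4 + W + t) = -4 + t + 2*W)
1/(((2479 - 9422) - 30375)*(((18*f(l(2, 6), x(-1)))*(-36)))) = 1/(((2479 - 9422) - 30375)*(((18*(-4 + 2 + 2*6))*(-36)))) = 1/((-6943 - 30375)*(((18*(-4 + 2 + 12))*(-36)))) = 1/((-37318)*(((18*10)*(-36)))) = -1/(37318*(180*(-36))) = -1/37318/(-6480) = -1/37318*(-1/6480) = 1/241820640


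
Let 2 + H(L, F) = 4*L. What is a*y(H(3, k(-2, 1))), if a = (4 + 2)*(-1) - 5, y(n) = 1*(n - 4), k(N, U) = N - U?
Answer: -66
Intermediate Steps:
H(L, F) = -2 + 4*L
y(n) = -4 + n (y(n) = 1*(-4 + n) = -4 + n)
a = -11 (a = 6*(-1) - 5 = -6 - 5 = -11)
a*y(H(3, k(-2, 1))) = -11*(-4 + (-2 + 4*3)) = -11*(-4 + (-2 + 12)) = -11*(-4 + 10) = -11*6 = -66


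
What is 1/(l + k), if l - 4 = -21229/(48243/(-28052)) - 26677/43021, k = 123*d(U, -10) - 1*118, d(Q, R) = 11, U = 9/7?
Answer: 159650931/2168453880398 ≈ 7.3624e-5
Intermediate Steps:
U = 9/7 (U = 9*(⅐) = 9/7 ≈ 1.2857)
k = 1235 (k = 123*11 - 1*118 = 1353 - 118 = 1235)
l = 1971284980613/159650931 (l = 4 + (-21229/(48243/(-28052)) - 26677/43021) = 4 + (-21229/(48243*(-1/28052)) - 26677*1/43021) = 4 + (-21229/(-48243/28052) - 26677/43021) = 4 + (-21229*(-28052/48243) - 26677/43021) = 4 + (45808916/3711 - 26677/43021) = 4 + 1970646376889/159650931 = 1971284980613/159650931 ≈ 12347.)
1/(l + k) = 1/(1971284980613/159650931 + 1235) = 1/(2168453880398/159650931) = 159650931/2168453880398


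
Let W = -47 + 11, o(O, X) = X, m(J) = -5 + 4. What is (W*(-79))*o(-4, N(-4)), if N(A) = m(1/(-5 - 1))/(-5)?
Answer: 2844/5 ≈ 568.80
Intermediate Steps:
m(J) = -1
N(A) = 1/5 (N(A) = -1/(-5) = -1*(-1/5) = 1/5)
W = -36
(W*(-79))*o(-4, N(-4)) = -36*(-79)*(1/5) = 2844*(1/5) = 2844/5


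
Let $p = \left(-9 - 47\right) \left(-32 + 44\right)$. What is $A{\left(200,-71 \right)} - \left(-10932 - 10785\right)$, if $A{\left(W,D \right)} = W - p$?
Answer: $22589$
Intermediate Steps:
$p = -672$ ($p = \left(-56\right) 12 = -672$)
$A{\left(W,D \right)} = 672 + W$ ($A{\left(W,D \right)} = W - -672 = W + 672 = 672 + W$)
$A{\left(200,-71 \right)} - \left(-10932 - 10785\right) = \left(672 + 200\right) - \left(-10932 - 10785\right) = 872 - -21717 = 872 + 21717 = 22589$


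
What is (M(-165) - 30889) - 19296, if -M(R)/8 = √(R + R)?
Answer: -50185 - 8*I*√330 ≈ -50185.0 - 145.33*I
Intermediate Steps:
M(R) = -8*√2*√R (M(R) = -8*√(R + R) = -8*√2*√R)
(M(-165) - 30889) - 19296 = (-8*√2*√(-165) - 30889) - 19296 = (-8*√2*I*√165 - 30889) - 19296 = (-8*I*√330 - 30889) - 19296 = (-30889 - 8*I*√330) - 19296 = -50185 - 8*I*√330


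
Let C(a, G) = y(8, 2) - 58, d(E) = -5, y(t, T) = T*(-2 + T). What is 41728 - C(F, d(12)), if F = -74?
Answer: 41786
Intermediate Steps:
C(a, G) = -58 (C(a, G) = 2*(-2 + 2) - 58 = 2*0 - 58 = 0 - 58 = -58)
41728 - C(F, d(12)) = 41728 - 1*(-58) = 41728 + 58 = 41786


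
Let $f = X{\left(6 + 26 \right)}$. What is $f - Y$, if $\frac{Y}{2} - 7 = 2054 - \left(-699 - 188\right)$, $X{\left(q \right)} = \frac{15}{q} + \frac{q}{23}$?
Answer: $- \frac{4338087}{736} \approx -5894.1$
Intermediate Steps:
$X{\left(q \right)} = \frac{15}{q} + \frac{q}{23}$ ($X{\left(q \right)} = \frac{15}{q} + q \frac{1}{23} = \frac{15}{q} + \frac{q}{23}$)
$Y = 5896$ ($Y = 14 + 2 \left(2054 - \left(-699 - 188\right)\right) = 14 + 2 \left(2054 - -887\right) = 14 + 2 \left(2054 + 887\right) = 14 + 2 \cdot 2941 = 14 + 5882 = 5896$)
$f = \frac{1369}{736}$ ($f = \frac{15}{6 + 26} + \frac{6 + 26}{23} = \frac{15}{32} + \frac{1}{23} \cdot 32 = 15 \cdot \frac{1}{32} + \frac{32}{23} = \frac{15}{32} + \frac{32}{23} = \frac{1369}{736} \approx 1.8601$)
$f - Y = \frac{1369}{736} - 5896 = - \frac{4338087}{736}$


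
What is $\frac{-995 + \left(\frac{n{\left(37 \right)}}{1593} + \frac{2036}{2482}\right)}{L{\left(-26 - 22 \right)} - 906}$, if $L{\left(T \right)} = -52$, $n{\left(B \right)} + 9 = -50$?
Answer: $\frac{16656610}{16049853} \approx 1.0378$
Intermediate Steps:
$n{\left(B \right)} = -59$ ($n{\left(B \right)} = -9 - 50 = -59$)
$\frac{-995 + \left(\frac{n{\left(37 \right)}}{1593} + \frac{2036}{2482}\right)}{L{\left(-26 - 22 \right)} - 906} = \frac{-995 + \left(- \frac{59}{1593} + \frac{2036}{2482}\right)}{-52 - 906} = \frac{-995 + \left(\left(-59\right) \frac{1}{1593} + 2036 \cdot \frac{1}{2482}\right)}{-958} = \left(-995 + \left(- \frac{1}{27} + \frac{1018}{1241}\right)\right) \left(- \frac{1}{958}\right) = \left(-995 + \frac{26245}{33507}\right) \left(- \frac{1}{958}\right) = \left(- \frac{33313220}{33507}\right) \left(- \frac{1}{958}\right) = \frac{16656610}{16049853}$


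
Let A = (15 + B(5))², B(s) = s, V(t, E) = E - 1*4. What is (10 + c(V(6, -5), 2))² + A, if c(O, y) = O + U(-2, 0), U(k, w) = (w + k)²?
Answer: 425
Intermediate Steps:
V(t, E) = -4 + E (V(t, E) = E - 4 = -4 + E)
U(k, w) = (k + w)²
c(O, y) = 4 + O (c(O, y) = O + (-2 + 0)² = O + (-2)² = O + 4 = 4 + O)
A = 400 (A = (15 + 5)² = 20² = 400)
(10 + c(V(6, -5), 2))² + A = (10 + (4 + (-4 - 5)))² + 400 = (10 + (4 - 9))² + 400 = (10 - 5)² + 400 = 5² + 400 = 25 + 400 = 425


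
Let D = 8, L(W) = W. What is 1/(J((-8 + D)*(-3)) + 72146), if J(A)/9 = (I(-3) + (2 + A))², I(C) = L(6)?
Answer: 1/72722 ≈ 1.3751e-5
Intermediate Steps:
I(C) = 6
J(A) = 9*(8 + A)² (J(A) = 9*(6 + (2 + A))² = 9*(8 + A)²)
1/(J((-8 + D)*(-3)) + 72146) = 1/(9*(8 + (-8 + 8)*(-3))² + 72146) = 1/(9*(8 + 0*(-3))² + 72146) = 1/(9*(8 + 0)² + 72146) = 1/(9*8² + 72146) = 1/(9*64 + 72146) = 1/(576 + 72146) = 1/72722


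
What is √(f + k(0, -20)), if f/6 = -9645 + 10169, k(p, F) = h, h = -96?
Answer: 2*√762 ≈ 55.209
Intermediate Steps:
k(p, F) = -96
f = 3144 (f = 6*(-9645 + 10169) = 6*524 = 3144)
√(f + k(0, -20)) = √(3144 - 96) = √3048 = 2*√762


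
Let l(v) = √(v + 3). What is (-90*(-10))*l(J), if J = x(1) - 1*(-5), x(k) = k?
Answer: 2700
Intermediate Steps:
J = 6 (J = 1 - 1*(-5) = 1 + 5 = 6)
l(v) = √(3 + v)
(-90*(-10))*l(J) = (-90*(-10))*√(3 + 6) = (-18*(-50))*√9 = 900*3 = 2700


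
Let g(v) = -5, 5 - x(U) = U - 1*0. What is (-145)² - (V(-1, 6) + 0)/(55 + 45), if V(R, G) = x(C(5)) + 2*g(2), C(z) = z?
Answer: 210251/10 ≈ 21025.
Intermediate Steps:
x(U) = 5 - U (x(U) = 5 - (U - 1*0) = 5 - (U + 0) = 5 - U)
V(R, G) = -10 (V(R, G) = (5 - 1*5) + 2*(-5) = (5 - 5) - 10 = 0 - 10 = -10)
(-145)² - (V(-1, 6) + 0)/(55 + 45) = (-145)² - (-10 + 0)/(55 + 45) = 21025 - (-10)/100 = 21025 - 1*(-⅒) = 21025 + ⅒ = 210251/10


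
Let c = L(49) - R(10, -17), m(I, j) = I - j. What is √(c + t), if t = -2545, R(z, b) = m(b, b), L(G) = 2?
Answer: I*√2543 ≈ 50.428*I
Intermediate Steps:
R(z, b) = 0 (R(z, b) = b - b = 0)
c = 2 (c = 2 - 1*0 = 2 + 0 = 2)
√(c + t) = √(2 - 2545) = √(-2543) = I*√2543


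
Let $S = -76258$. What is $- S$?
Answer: $76258$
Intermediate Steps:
$- S = \left(-1\right) \left(-76258\right) = 76258$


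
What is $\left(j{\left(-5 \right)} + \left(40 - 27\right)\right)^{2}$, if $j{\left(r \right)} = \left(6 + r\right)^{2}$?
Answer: $196$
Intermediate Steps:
$\left(j{\left(-5 \right)} + \left(40 - 27\right)\right)^{2} = \left(\left(6 - 5\right)^{2} + \left(40 - 27\right)\right)^{2} = \left(1^{2} + \left(40 - 27\right)\right)^{2} = \left(1 + 13\right)^{2} = 14^{2} = 196$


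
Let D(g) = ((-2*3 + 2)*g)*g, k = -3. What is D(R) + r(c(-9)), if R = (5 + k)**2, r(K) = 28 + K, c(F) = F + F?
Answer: -54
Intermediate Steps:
c(F) = 2*F
R = 4 (R = (5 - 3)**2 = 2**2 = 4)
D(g) = -4*g**2 (D(g) = ((-6 + 2)*g)*g = (-4*g)*g = -4*g**2)
D(R) + r(c(-9)) = -4*4**2 + (28 + 2*(-9)) = -4*16 + (28 - 18) = -64 + 10 = -54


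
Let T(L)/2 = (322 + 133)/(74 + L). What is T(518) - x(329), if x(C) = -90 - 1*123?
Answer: 63503/296 ≈ 214.54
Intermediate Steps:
x(C) = -213 (x(C) = -90 - 123 = -213)
T(L) = 910/(74 + L) (T(L) = 2*((322 + 133)/(74 + L)) = 2*(455/(74 + L)) = 910/(74 + L))
T(518) - x(329) = 910/(74 + 518) - 1*(-213) = 910/592 + 213 = 910*(1/592) + 213 = 455/296 + 213 = 63503/296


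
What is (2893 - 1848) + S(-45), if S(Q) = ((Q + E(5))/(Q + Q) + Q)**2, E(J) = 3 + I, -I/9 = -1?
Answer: 2733421/900 ≈ 3037.1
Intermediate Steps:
I = 9 (I = -9*(-1) = 9)
E(J) = 12 (E(J) = 3 + 9 = 12)
S(Q) = (Q + (12 + Q)/(2*Q))**2 (S(Q) = ((Q + 12)/(Q + Q) + Q)**2 = ((12 + Q)/((2*Q)) + Q)**2 = ((12 + Q)*(1/(2*Q)) + Q)**2 = ((12 + Q)/(2*Q) + Q)**2 = (Q + (12 + Q)/(2*Q))**2)
(2893 - 1848) + S(-45) = (2893 - 1848) + (1/4)*(12 - 45 + 2*(-45)**2)**2/(-45)**2 = 1045 + (1/4)*(1/2025)*(12 - 45 + 2*2025)**2 = 1045 + (1/4)*(1/2025)*(12 - 45 + 4050)**2 = 1045 + (1/4)*(1/2025)*4017**2 = 1045 + (1/4)*(1/2025)*16136289 = 1045 + 1792921/900 = 2733421/900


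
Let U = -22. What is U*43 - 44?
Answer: -990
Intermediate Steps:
U*43 - 44 = -22*43 - 44 = -946 - 44 = -990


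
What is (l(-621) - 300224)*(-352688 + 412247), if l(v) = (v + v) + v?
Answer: -17991999633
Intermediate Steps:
l(v) = 3*v (l(v) = 2*v + v = 3*v)
(l(-621) - 300224)*(-352688 + 412247) = (3*(-621) - 300224)*(-352688 + 412247) = (-1863 - 300224)*59559 = -302087*59559 = -17991999633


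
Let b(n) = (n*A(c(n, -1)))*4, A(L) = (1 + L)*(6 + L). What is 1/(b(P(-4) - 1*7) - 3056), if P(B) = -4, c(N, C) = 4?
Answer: -1/5256 ≈ -0.00019026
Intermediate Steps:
b(n) = 200*n (b(n) = (n*(6 + 4² + 7*4))*4 = (n*(6 + 16 + 28))*4 = (n*50)*4 = (50*n)*4 = 200*n)
1/(b(P(-4) - 1*7) - 3056) = 1/(200*(-4 - 1*7) - 3056) = 1/(200*(-4 - 7) - 3056) = 1/(200*(-11) - 3056) = 1/(-2200 - 3056) = 1/(-5256) = -1/5256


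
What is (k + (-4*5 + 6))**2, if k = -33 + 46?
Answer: 1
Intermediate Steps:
k = 13
(k + (-4*5 + 6))**2 = (13 + (-4*5 + 6))**2 = (13 + (-20 + 6))**2 = (13 - 14)**2 = (-1)**2 = 1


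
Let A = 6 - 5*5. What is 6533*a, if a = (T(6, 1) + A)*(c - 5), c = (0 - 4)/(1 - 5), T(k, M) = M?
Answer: 470376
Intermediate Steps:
c = 1 (c = -4/(-4) = -4*(-¼) = 1)
A = -19 (A = 6 - 25 = -19)
a = 72 (a = (1 - 19)*(1 - 5) = -18*(-4) = 72)
6533*a = 6533*72 = 470376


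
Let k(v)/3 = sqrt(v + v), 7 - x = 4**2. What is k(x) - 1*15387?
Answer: -15387 + 9*I*sqrt(2) ≈ -15387.0 + 12.728*I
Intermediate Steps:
x = -9 (x = 7 - 1*4**2 = 7 - 1*16 = 7 - 16 = -9)
k(v) = 3*sqrt(2)*sqrt(v) (k(v) = 3*sqrt(v + v) = 3*sqrt(2*v) = 3*(sqrt(2)*sqrt(v)) = 3*sqrt(2)*sqrt(v))
k(x) - 1*15387 = 3*sqrt(2)*sqrt(-9) - 1*15387 = 3*sqrt(2)*(3*I) - 15387 = 9*I*sqrt(2) - 15387 = -15387 + 9*I*sqrt(2)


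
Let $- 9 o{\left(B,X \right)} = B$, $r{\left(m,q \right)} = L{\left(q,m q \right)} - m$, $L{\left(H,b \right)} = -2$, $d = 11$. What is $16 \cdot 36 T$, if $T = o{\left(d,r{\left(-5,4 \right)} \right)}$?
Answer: $-704$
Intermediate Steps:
$r{\left(m,q \right)} = -2 - m$
$o{\left(B,X \right)} = - \frac{B}{9}$
$T = - \frac{11}{9}$ ($T = \left(- \frac{1}{9}\right) 11 = - \frac{11}{9} \approx -1.2222$)
$16 \cdot 36 T = 16 \cdot 36 \left(- \frac{11}{9}\right) = 576 \left(- \frac{11}{9}\right) = -704$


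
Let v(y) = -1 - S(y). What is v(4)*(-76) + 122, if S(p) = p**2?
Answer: 1414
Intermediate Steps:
v(y) = -1 - y**2
v(4)*(-76) + 122 = (-1 - 1*4**2)*(-76) + 122 = (-1 - 1*16)*(-76) + 122 = (-1 - 16)*(-76) + 122 = -17*(-76) + 122 = 1292 + 122 = 1414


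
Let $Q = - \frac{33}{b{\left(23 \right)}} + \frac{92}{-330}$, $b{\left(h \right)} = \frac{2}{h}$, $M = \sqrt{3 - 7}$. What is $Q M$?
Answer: $- \frac{125327 i}{165} \approx - 759.56 i$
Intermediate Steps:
$M = 2 i$ ($M = \sqrt{3 - 7} = \sqrt{-4} = 2 i \approx 2.0 i$)
$Q = - \frac{125327}{330}$ ($Q = - \frac{33}{2 \cdot \frac{1}{23}} + \frac{92}{-330} = - \frac{33}{2 \cdot \frac{1}{23}} + 92 \left(- \frac{1}{330}\right) = - \frac{33}{\frac{2}{23}} - \frac{46}{165} = \left(-33\right) \frac{23}{2} - \frac{46}{165} = - \frac{759}{2} - \frac{46}{165} = - \frac{125327}{330} \approx -379.78$)
$Q M = - \frac{125327 \cdot 2 i}{330} = - \frac{125327 i}{165}$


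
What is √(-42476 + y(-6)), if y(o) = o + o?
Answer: 2*I*√10622 ≈ 206.13*I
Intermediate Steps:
y(o) = 2*o
√(-42476 + y(-6)) = √(-42476 + 2*(-6)) = √(-42476 - 12) = √(-42488) = 2*I*√10622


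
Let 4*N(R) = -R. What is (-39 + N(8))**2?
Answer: 1681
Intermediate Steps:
N(R) = -R/4 (N(R) = (-R)/4 = -R/4)
(-39 + N(8))**2 = (-39 - 1/4*8)**2 = (-39 - 2)**2 = (-41)**2 = 1681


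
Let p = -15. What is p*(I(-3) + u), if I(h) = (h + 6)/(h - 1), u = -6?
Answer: 405/4 ≈ 101.25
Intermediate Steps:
I(h) = (6 + h)/(-1 + h)
p*(I(-3) + u) = -15*((6 - 3)/(-1 - 3) - 6) = -15*(3/(-4) - 6) = -15*(-¼*3 - 6) = -15*(-¾ - 6) = -15*(-27/4) = 405/4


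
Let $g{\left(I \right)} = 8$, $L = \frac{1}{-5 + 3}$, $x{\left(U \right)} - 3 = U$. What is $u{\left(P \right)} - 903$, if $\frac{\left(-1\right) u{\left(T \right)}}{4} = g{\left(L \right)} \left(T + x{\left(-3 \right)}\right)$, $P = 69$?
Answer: $-3111$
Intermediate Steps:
$x{\left(U \right)} = 3 + U$
$L = - \frac{1}{2}$ ($L = \frac{1}{-2} = - \frac{1}{2} \approx -0.5$)
$u{\left(T \right)} = - 32 T$ ($u{\left(T \right)} = - 4 \cdot 8 \left(T + \left(3 - 3\right)\right) = - 4 \cdot 8 \left(T + 0\right) = - 4 \cdot 8 T = - 32 T$)
$u{\left(P \right)} - 903 = \left(-32\right) 69 - 903 = -2208 - 903 = -3111$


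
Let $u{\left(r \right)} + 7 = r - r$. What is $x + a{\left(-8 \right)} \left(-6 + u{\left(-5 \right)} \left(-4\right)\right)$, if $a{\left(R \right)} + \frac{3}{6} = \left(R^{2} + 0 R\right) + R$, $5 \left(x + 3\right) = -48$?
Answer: $\frac{6042}{5} \approx 1208.4$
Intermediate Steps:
$x = - \frac{63}{5}$ ($x = -3 + \frac{1}{5} \left(-48\right) = -3 - \frac{48}{5} = - \frac{63}{5} \approx -12.6$)
$u{\left(r \right)} = -7$ ($u{\left(r \right)} = -7 + \left(r - r\right) = -7 + 0 = -7$)
$a{\left(R \right)} = - \frac{1}{2} + R + R^{2}$ ($a{\left(R \right)} = - \frac{1}{2} + \left(\left(R^{2} + 0 R\right) + R\right) = - \frac{1}{2} + \left(\left(R^{2} + 0\right) + R\right) = - \frac{1}{2} + \left(R^{2} + R\right) = - \frac{1}{2} + \left(R + R^{2}\right) = - \frac{1}{2} + R + R^{2}$)
$x + a{\left(-8 \right)} \left(-6 + u{\left(-5 \right)} \left(-4\right)\right) = - \frac{63}{5} + \left(- \frac{1}{2} - 8 + \left(-8\right)^{2}\right) \left(-6 - -28\right) = - \frac{63}{5} + \left(- \frac{1}{2} - 8 + 64\right) \left(-6 + 28\right) = - \frac{63}{5} + \frac{111}{2} \cdot 22 = - \frac{63}{5} + 1221 = \frac{6042}{5}$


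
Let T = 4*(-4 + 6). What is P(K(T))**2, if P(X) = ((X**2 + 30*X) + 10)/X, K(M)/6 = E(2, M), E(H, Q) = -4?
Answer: 4489/144 ≈ 31.174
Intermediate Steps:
T = 8 (T = 4*2 = 8)
K(M) = -24 (K(M) = 6*(-4) = -24)
P(X) = (10 + X**2 + 30*X)/X
P(K(T))**2 = (30 - 24 + 10/(-24))**2 = (30 - 24 + 10*(-1/24))**2 = (30 - 24 - 5/12)**2 = (67/12)**2 = 4489/144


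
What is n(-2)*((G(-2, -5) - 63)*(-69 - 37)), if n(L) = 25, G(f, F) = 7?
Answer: 148400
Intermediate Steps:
n(-2)*((G(-2, -5) - 63)*(-69 - 37)) = 25*((7 - 63)*(-69 - 37)) = 25*(-56*(-106)) = 25*5936 = 148400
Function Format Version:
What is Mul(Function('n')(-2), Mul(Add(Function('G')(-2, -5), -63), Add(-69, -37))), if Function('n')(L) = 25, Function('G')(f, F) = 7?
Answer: 148400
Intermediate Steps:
Mul(Function('n')(-2), Mul(Add(Function('G')(-2, -5), -63), Add(-69, -37))) = Mul(25, Mul(Add(7, -63), Add(-69, -37))) = Mul(25, Mul(-56, -106)) = Mul(25, 5936) = 148400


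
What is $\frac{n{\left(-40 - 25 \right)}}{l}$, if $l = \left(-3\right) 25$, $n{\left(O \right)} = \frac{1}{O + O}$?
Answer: $\frac{1}{9750} \approx 0.00010256$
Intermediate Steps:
$n{\left(O \right)} = \frac{1}{2 O}$
$l = -75$
$\frac{n{\left(-40 - 25 \right)}}{l} = \frac{\frac{1}{2} \frac{1}{-40 - 25}}{-75} = \frac{1}{2 \left(-40 - 25\right)} \left(- \frac{1}{75}\right) = \frac{1}{2 \left(-65\right)} \left(- \frac{1}{75}\right) = \frac{1}{2} \left(- \frac{1}{65}\right) \left(- \frac{1}{75}\right) = \left(- \frac{1}{130}\right) \left(- \frac{1}{75}\right) = \frac{1}{9750}$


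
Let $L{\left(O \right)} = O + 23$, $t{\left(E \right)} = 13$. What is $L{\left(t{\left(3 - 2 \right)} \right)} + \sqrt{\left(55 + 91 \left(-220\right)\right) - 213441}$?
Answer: $36 + 3 i \sqrt{25934} \approx 36.0 + 483.12 i$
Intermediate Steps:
$L{\left(O \right)} = 23 + O$
$L{\left(t{\left(3 - 2 \right)} \right)} + \sqrt{\left(55 + 91 \left(-220\right)\right) - 213441} = \left(23 + 13\right) + \sqrt{\left(55 + 91 \left(-220\right)\right) - 213441} = 36 + \sqrt{\left(55 - 20020\right) - 213441} = 36 + \sqrt{-19965 - 213441} = 36 + \sqrt{-233406} = 36 + 3 i \sqrt{25934}$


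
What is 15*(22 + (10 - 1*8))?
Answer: 360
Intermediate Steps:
15*(22 + (10 - 1*8)) = 15*(22 + (10 - 8)) = 15*(22 + 2) = 15*24 = 360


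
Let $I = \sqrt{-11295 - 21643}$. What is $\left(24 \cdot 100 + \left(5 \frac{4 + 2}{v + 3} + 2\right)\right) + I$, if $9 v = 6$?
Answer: $\frac{26512}{11} + i \sqrt{32938} \approx 2410.2 + 181.49 i$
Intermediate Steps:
$v = \frac{2}{3}$ ($v = \frac{1}{9} \cdot 6 = \frac{2}{3} \approx 0.66667$)
$I = i \sqrt{32938}$ ($I = \sqrt{-32938} = i \sqrt{32938} \approx 181.49 i$)
$\left(24 \cdot 100 + \left(5 \frac{4 + 2}{v + 3} + 2\right)\right) + I = \left(24 \cdot 100 + \left(5 \frac{4 + 2}{\frac{2}{3} + 3} + 2\right)\right) + i \sqrt{32938} = \left(2400 + \left(5 \frac{6}{\frac{11}{3}} + 2\right)\right) + i \sqrt{32938} = \left(2400 + \left(5 \cdot 6 \cdot \frac{3}{11} + 2\right)\right) + i \sqrt{32938} = \left(2400 + \left(5 \cdot \frac{18}{11} + 2\right)\right) + i \sqrt{32938} = \left(2400 + \left(\frac{90}{11} + 2\right)\right) + i \sqrt{32938} = \left(2400 + \frac{112}{11}\right) + i \sqrt{32938} = \frac{26512}{11} + i \sqrt{32938}$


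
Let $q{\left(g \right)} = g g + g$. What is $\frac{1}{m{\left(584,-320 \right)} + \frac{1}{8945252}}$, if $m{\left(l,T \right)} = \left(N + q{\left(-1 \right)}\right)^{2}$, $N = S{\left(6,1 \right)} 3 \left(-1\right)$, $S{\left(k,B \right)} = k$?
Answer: $\frac{8945252}{2898261649} \approx 0.0030864$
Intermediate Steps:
$N = -18$ ($N = 6 \cdot 3 \left(-1\right) = 18 \left(-1\right) = -18$)
$q{\left(g \right)} = g + g^{2}$ ($q{\left(g \right)} = g^{2} + g = g + g^{2}$)
$m{\left(l,T \right)} = 324$ ($m{\left(l,T \right)} = \left(-18 - \left(1 - 1\right)\right)^{2} = \left(-18 - 0\right)^{2} = \left(-18 + 0\right)^{2} = \left(-18\right)^{2} = 324$)
$\frac{1}{m{\left(584,-320 \right)} + \frac{1}{8945252}} = \frac{1}{324 + \frac{1}{8945252}} = \frac{1}{\frac{2898261649}{8945252}} = \frac{8945252}{2898261649}$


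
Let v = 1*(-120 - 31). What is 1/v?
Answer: -1/151 ≈ -0.0066225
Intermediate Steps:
v = -151 (v = 1*(-151) = -151)
1/v = 1/(-151) = -1/151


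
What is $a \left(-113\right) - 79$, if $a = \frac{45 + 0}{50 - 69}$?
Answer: $\frac{3584}{19} \approx 188.63$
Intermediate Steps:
$a = - \frac{45}{19}$ ($a = \frac{45}{-19} = 45 \left(- \frac{1}{19}\right) = - \frac{45}{19} \approx -2.3684$)
$a \left(-113\right) - 79 = \left(- \frac{45}{19}\right) \left(-113\right) - 79 = \frac{5085}{19} - 79 = \frac{3584}{19}$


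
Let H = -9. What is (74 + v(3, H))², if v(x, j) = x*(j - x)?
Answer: 1444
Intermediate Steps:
(74 + v(3, H))² = (74 + 3*(-9 - 1*3))² = (74 + 3*(-9 - 3))² = (74 + 3*(-12))² = (74 - 36)² = 38² = 1444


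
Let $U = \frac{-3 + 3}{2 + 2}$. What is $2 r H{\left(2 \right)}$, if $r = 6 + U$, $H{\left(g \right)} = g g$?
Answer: $48$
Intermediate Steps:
$H{\left(g \right)} = g^{2}$
$U = 0$ ($U = \frac{0}{4} = 0 \cdot \frac{1}{4} = 0$)
$r = 6$ ($r = 6 + 0 = 6$)
$2 r H{\left(2 \right)} = 2 \cdot 6 \cdot 2^{2} = 12 \cdot 4 = 48$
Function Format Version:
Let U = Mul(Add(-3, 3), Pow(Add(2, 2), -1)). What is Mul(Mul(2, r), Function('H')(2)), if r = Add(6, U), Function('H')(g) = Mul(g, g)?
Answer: 48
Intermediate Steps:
Function('H')(g) = Pow(g, 2)
U = 0 (U = Mul(0, Pow(4, -1)) = Mul(0, Rational(1, 4)) = 0)
r = 6 (r = Add(6, 0) = 6)
Mul(Mul(2, r), Function('H')(2)) = Mul(Mul(2, 6), Pow(2, 2)) = Mul(12, 4) = 48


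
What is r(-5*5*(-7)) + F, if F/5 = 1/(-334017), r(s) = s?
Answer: 58452970/334017 ≈ 175.00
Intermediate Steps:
F = -5/334017 (F = 5/(-334017) = 5*(-1/334017) = -5/334017 ≈ -1.4969e-5)
r(-5*5*(-7)) + F = -5*5*(-7) - 5/334017 = -25*(-7) - 5/334017 = 175 - 5/334017 = 58452970/334017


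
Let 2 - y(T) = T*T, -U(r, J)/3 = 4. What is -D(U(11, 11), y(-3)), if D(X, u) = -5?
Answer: 5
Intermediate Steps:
U(r, J) = -12 (U(r, J) = -3*4 = -12)
y(T) = 2 - T² (y(T) = 2 - T*T = 2 - T²)
-D(U(11, 11), y(-3)) = -1*(-5) = 5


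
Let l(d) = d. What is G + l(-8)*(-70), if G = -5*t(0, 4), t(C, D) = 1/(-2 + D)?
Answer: 1115/2 ≈ 557.50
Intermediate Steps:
G = -5/2 (G = -5/(-2 + 4) = -5/2 ≈ -2.5000)
G + l(-8)*(-70) = -5/2 - 8*(-70) = -5/2 + 560 = 1115/2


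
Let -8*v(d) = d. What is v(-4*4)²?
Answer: 4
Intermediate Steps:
v(d) = -d/8
v(-4*4)² = (-(-1)*4/2)² = (-⅛*(-16))² = 2² = 4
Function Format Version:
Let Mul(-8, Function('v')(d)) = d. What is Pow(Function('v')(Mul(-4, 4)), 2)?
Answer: 4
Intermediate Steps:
Function('v')(d) = Mul(Rational(-1, 8), d)
Pow(Function('v')(Mul(-4, 4)), 2) = Pow(Mul(Rational(-1, 8), Mul(-4, 4)), 2) = Pow(Mul(Rational(-1, 8), -16), 2) = Pow(2, 2) = 4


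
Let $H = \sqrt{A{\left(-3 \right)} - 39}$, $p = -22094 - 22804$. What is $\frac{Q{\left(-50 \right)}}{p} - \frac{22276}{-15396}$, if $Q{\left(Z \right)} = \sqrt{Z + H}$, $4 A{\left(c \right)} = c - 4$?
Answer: $\frac{5569}{3849} - \frac{\sqrt{-200 + 2 i \sqrt{163}}}{89796} \approx 1.4469 - 0.00015781 i$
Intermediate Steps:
$p = -44898$ ($p = -22094 - 22804 = -44898$)
$A{\left(c \right)} = -1 + \frac{c}{4}$ ($A{\left(c \right)} = \frac{c - 4}{4} = \frac{-4 + c}{4} = -1 + \frac{c}{4}$)
$H = \frac{i \sqrt{163}}{2}$ ($H = \sqrt{\left(-1 + \frac{1}{4} \left(-3\right)\right) - 39} = \sqrt{\left(-1 - \frac{3}{4}\right) - 39} = \sqrt{- \frac{7}{4} - 39} = \sqrt{- \frac{163}{4}} = \frac{i \sqrt{163}}{2} \approx 6.3836 i$)
$Q{\left(Z \right)} = \sqrt{Z + \frac{i \sqrt{163}}{2}}$
$\frac{Q{\left(-50 \right)}}{p} - \frac{22276}{-15396} = \frac{\frac{1}{2} \sqrt{4 \left(-50\right) + 2 i \sqrt{163}}}{-44898} - \frac{22276}{-15396} = \frac{\sqrt{-200 + 2 i \sqrt{163}}}{2} \left(- \frac{1}{44898}\right) - - \frac{5569}{3849} = - \frac{\sqrt{-200 + 2 i \sqrt{163}}}{89796} + \frac{5569}{3849} = \frac{5569}{3849} - \frac{\sqrt{-200 + 2 i \sqrt{163}}}{89796}$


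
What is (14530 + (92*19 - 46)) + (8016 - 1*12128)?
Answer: 12120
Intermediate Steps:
(14530 + (92*19 - 46)) + (8016 - 1*12128) = (14530 + (1748 - 46)) + (8016 - 12128) = (14530 + 1702) - 4112 = 16232 - 4112 = 12120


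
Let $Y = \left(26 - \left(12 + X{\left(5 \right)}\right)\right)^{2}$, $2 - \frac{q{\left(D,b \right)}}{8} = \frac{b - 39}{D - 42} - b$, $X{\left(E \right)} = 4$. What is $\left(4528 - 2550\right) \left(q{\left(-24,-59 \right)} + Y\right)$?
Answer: $- \frac{24012920}{33} \approx -7.2766 \cdot 10^{5}$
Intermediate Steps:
$q{\left(D,b \right)} = 16 + 8 b - \frac{8 \left(-39 + b\right)}{-42 + D}$ ($q{\left(D,b \right)} = 16 - 8 \left(\frac{b - 39}{D - 42} - b\right) = 16 - 8 \left(\frac{-39 + b}{-42 + D} - b\right) = 16 - 8 \left(- b + \frac{-39 + b}{-42 + D}\right) = 16 + \left(8 b - \frac{8 \left(-39 + b\right)}{-42 + D}\right) = 16 + 8 b - \frac{8 \left(-39 + b\right)}{-42 + D}$)
$Y = 100$ ($Y = \left(26 - 16\right)^{2} = 10^{2} = 100$)
$\left(4528 - 2550\right) \left(q{\left(-24,-59 \right)} + Y\right) = \left(4528 - 2550\right) \left(\frac{8 \left(-45 - -2537 + 2 \left(-24\right) - -1416\right)}{-42 - 24} + 100\right) = 1978 \left(\frac{8 \left(-45 + 2537 - 48 + 1416\right)}{-66} + 100\right) = 1978 \left(8 \left(- \frac{1}{66}\right) 3860 + 100\right) = 1978 \left(- \frac{15440}{33} + 100\right) = 1978 \left(- \frac{12140}{33}\right) = - \frac{24012920}{33}$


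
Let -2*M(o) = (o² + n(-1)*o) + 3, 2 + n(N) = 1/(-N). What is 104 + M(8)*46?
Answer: -1253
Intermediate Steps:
n(N) = -2 - 1/N (n(N) = -2 + 1/(-N) = -2 - 1/N)
M(o) = -3/2 + o/2 - o²/2 (M(o) = -((o² + (-2 - 1/(-1))*o) + 3)/2 = -((o² + (-2 - 1*(-1))*o) + 3)/2 = -((o² + (-2 + 1)*o) + 3)/2 = -((o² - o) + 3)/2 = -(3 + o² - o)/2 = -3/2 + o/2 - o²/2)
104 + M(8)*46 = 104 + (-3/2 + (½)*8 - ½*8²)*46 = 104 + (-3/2 + 4 - ½*64)*46 = 104 + (-3/2 + 4 - 32)*46 = 104 - 59/2*46 = 104 - 1357 = -1253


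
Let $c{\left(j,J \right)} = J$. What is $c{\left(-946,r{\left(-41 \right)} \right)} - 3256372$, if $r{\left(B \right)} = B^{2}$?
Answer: $-3254691$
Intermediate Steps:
$c{\left(-946,r{\left(-41 \right)} \right)} - 3256372 = \left(-41\right)^{2} - 3256372 = 1681 - 3256372 = -3254691$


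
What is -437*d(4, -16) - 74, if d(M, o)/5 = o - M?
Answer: 43626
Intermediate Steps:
d(M, o) = -5*M + 5*o (d(M, o) = 5*(o - M) = -5*M + 5*o)
-437*d(4, -16) - 74 = -437*(-5*4 + 5*(-16)) - 74 = -437*(-20 - 80) - 74 = -437*(-100) - 74 = 43700 - 74 = 43626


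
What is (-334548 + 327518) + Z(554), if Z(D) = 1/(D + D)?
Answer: -7789239/1108 ≈ -7030.0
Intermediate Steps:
Z(D) = 1/(2*D)
(-334548 + 327518) + Z(554) = (-334548 + 327518) + (½)/554 = -7030 + (½)*(1/554) = -7030 + 1/1108 = -7789239/1108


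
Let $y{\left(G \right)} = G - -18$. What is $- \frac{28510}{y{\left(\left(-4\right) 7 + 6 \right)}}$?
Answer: $\frac{14255}{2} \approx 7127.5$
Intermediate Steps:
$y{\left(G \right)} = 18 + G$ ($y{\left(G \right)} = G + 18 = 18 + G$)
$- \frac{28510}{y{\left(\left(-4\right) 7 + 6 \right)}} = - \frac{28510}{18 + \left(\left(-4\right) 7 + 6\right)} = - \frac{28510}{18 + \left(-28 + 6\right)} = - \frac{28510}{18 - 22} = - \frac{28510}{-4} = \left(-28510\right) \left(- \frac{1}{4}\right) = \frac{14255}{2}$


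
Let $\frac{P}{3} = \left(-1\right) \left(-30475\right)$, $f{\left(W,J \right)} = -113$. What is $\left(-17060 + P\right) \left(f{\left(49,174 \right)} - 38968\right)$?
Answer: $-2906258565$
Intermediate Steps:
$P = 91425$ ($P = 3 \left(\left(-1\right) \left(-30475\right)\right) = 3 \cdot 30475 = 91425$)
$\left(-17060 + P\right) \left(f{\left(49,174 \right)} - 38968\right) = \left(-17060 + 91425\right) \left(-113 - 38968\right) = 74365 \left(-39081\right) = -2906258565$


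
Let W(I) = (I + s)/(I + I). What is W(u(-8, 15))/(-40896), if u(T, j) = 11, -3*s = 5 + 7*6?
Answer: 7/1349568 ≈ 5.1868e-6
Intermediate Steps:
s = -47/3 (s = -(5 + 7*6)/3 = -(5 + 42)/3 = -1/3*47 = -47/3 ≈ -15.667)
W(I) = (-47/3 + I)/(2*I) (W(I) = (I - 47/3)/(I + I) = (-47/3 + I)/((2*I)) = (-47/3 + I)*(1/(2*I)) = (-47/3 + I)/(2*I))
W(u(-8, 15))/(-40896) = ((1/6)*(-47 + 3*11)/11)/(-40896) = ((1/6)*(1/11)*(-47 + 33))*(-1/40896) = ((1/6)*(1/11)*(-14))*(-1/40896) = -7/33*(-1/40896) = 7/1349568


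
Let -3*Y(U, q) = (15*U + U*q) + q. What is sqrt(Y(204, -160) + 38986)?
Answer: sqrt(440094)/3 ≈ 221.13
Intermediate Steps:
Y(U, q) = -5*U - q/3 - U*q/3 (Y(U, q) = -((15*U + U*q) + q)/3 = -(q + 15*U + U*q)/3 = -5*U - q/3 - U*q/3)
sqrt(Y(204, -160) + 38986) = sqrt((-5*204 - 1/3*(-160) - 1/3*204*(-160)) + 38986) = sqrt((-1020 + 160/3 + 10880) + 38986) = sqrt(29740/3 + 38986) = sqrt(146698/3) = sqrt(440094)/3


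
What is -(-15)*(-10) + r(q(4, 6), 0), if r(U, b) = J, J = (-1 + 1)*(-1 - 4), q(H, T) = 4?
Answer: -150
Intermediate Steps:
J = 0 (J = 0*(-5) = 0)
r(U, b) = 0
-(-15)*(-10) + r(q(4, 6), 0) = -(-15)*(-10) + 0 = -15*10 + 0 = -150 + 0 = -150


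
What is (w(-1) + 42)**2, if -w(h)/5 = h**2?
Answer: 1369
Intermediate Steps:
w(h) = -5*h**2
(w(-1) + 42)**2 = (-5*(-1)**2 + 42)**2 = (-5*1 + 42)**2 = (-5 + 42)**2 = 37**2 = 1369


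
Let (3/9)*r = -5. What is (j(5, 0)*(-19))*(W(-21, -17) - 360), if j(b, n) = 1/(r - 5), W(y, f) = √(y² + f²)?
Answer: -342 + 19*√730/20 ≈ -316.33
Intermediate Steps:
r = -15 (r = 3*(-5) = -15)
W(y, f) = √(f² + y²)
j(b, n) = -1/20 (j(b, n) = 1/(-15 - 5) = 1/(-20) = -1/20)
(j(5, 0)*(-19))*(W(-21, -17) - 360) = (-1/20*(-19))*(√((-17)² + (-21)²) - 360) = 19*(√(289 + 441) - 360)/20 = 19*(√730 - 360)/20 = 19*(-360 + √730)/20 = -342 + 19*√730/20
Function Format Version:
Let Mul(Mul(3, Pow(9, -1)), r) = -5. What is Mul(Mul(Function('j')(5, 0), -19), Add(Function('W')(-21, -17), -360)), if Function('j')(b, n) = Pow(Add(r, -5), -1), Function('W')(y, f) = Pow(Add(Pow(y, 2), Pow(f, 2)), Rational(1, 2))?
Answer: Add(-342, Mul(Rational(19, 20), Pow(730, Rational(1, 2)))) ≈ -316.33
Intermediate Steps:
r = -15 (r = Mul(3, -5) = -15)
Function('W')(y, f) = Pow(Add(Pow(f, 2), Pow(y, 2)), Rational(1, 2))
Function('j')(b, n) = Rational(-1, 20) (Function('j')(b, n) = Pow(Add(-15, -5), -1) = Pow(-20, -1) = Rational(-1, 20))
Mul(Mul(Function('j')(5, 0), -19), Add(Function('W')(-21, -17), -360)) = Mul(Mul(Rational(-1, 20), -19), Add(Pow(Add(Pow(-17, 2), Pow(-21, 2)), Rational(1, 2)), -360)) = Mul(Rational(19, 20), Add(Pow(Add(289, 441), Rational(1, 2)), -360)) = Mul(Rational(19, 20), Add(Pow(730, Rational(1, 2)), -360)) = Mul(Rational(19, 20), Add(-360, Pow(730, Rational(1, 2)))) = Add(-342, Mul(Rational(19, 20), Pow(730, Rational(1, 2))))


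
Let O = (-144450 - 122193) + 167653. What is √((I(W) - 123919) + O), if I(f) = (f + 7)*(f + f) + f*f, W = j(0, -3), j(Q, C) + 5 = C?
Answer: I*√222829 ≈ 472.05*I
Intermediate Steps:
j(Q, C) = -5 + C
O = -98990 (O = -266643 + 167653 = -98990)
W = -8 (W = -5 - 3 = -8)
I(f) = f² + 2*f*(7 + f) (I(f) = (7 + f)*(2*f) + f² = 2*f*(7 + f) + f² = f² + 2*f*(7 + f))
√((I(W) - 123919) + O) = √((-8*(14 + 3*(-8)) - 123919) - 98990) = √((-8*(14 - 24) - 123919) - 98990) = √((-8*(-10) - 123919) - 98990) = √((80 - 123919) - 98990) = √(-123839 - 98990) = √(-222829) = I*√222829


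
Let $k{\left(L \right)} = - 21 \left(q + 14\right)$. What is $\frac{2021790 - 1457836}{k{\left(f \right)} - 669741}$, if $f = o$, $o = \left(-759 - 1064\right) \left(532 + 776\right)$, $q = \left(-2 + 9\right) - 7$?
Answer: $- \frac{563954}{670035} \approx -0.84168$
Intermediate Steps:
$q = 0$ ($q = 7 - 7 = 0$)
$o = -2384484$ ($o = \left(-1823\right) 1308 = -2384484$)
$f = -2384484$
$k{\left(L \right)} = -294$ ($k{\left(L \right)} = - 21 \left(0 + 14\right) = \left(-21\right) 14 = -294$)
$\frac{2021790 - 1457836}{k{\left(f \right)} - 669741} = \frac{2021790 - 1457836}{-294 - 669741} = \frac{563954}{-670035} = 563954 \left(- \frac{1}{670035}\right) = - \frac{563954}{670035}$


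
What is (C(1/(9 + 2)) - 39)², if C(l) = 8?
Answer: 961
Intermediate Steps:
(C(1/(9 + 2)) - 39)² = (8 - 39)² = (-31)² = 961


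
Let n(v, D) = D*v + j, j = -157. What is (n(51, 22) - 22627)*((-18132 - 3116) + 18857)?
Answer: 51793842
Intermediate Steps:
n(v, D) = -157 + D*v (n(v, D) = D*v - 157 = -157 + D*v)
(n(51, 22) - 22627)*((-18132 - 3116) + 18857) = ((-157 + 22*51) - 22627)*((-18132 - 3116) + 18857) = ((-157 + 1122) - 22627)*(-21248 + 18857) = (965 - 22627)*(-2391) = -21662*(-2391) = 51793842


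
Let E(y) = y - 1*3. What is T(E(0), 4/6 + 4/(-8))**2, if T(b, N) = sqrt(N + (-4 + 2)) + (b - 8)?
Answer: (-66 + I*sqrt(66))**2/36 ≈ 119.17 - 29.788*I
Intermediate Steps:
E(y) = -3 + y (E(y) = y - 3 = -3 + y)
T(b, N) = -8 + b + sqrt(-2 + N) (T(b, N) = sqrt(N - 2) + (-8 + b) = sqrt(-2 + N) + (-8 + b) = -8 + b + sqrt(-2 + N))
T(E(0), 4/6 + 4/(-8))**2 = (-8 + (-3 + 0) + sqrt(-2 + (4/6 + 4/(-8))))**2 = (-8 - 3 + sqrt(-2 + (4*(1/6) + 4*(-1/8))))**2 = (-8 - 3 + sqrt(-2 + (2/3 - 1/2)))**2 = (-8 - 3 + sqrt(-2 + 1/6))**2 = (-8 - 3 + sqrt(-11/6))**2 = (-8 - 3 + I*sqrt(66)/6)**2 = (-11 + I*sqrt(66)/6)**2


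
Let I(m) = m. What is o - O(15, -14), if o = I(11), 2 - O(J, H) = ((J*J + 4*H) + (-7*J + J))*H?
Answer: -1097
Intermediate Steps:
O(J, H) = 2 - H*(J² - 6*J + 4*H) (O(J, H) = 2 - ((J*J + 4*H) + (-7*J + J))*H = 2 - ((J² + 4*H) - 6*J)*H = 2 - (J² - 6*J + 4*H)*H = 2 - H*(J² - 6*J + 4*H))
o = 11
o - O(15, -14) = 11 - (2 - 4*(-14)² - 1*(-14)*15² + 6*(-14)*15) = 11 - (2 - 4*196 - 1*(-14)*225 - 1260) = 11 - (2 - 784 + 3150 - 1260) = 11 - 1*1108 = 11 - 1108 = -1097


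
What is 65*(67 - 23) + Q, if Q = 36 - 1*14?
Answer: 2882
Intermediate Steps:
Q = 22 (Q = 36 - 14 = 22)
65*(67 - 23) + Q = 65*(67 - 23) + 22 = 65*44 + 22 = 2860 + 22 = 2882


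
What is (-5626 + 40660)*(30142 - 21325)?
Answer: 308894778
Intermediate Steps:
(-5626 + 40660)*(30142 - 21325) = 35034*8817 = 308894778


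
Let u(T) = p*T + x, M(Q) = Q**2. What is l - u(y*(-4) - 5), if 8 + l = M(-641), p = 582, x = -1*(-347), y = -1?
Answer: 411108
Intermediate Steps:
x = 347
l = 410873 (l = -8 + (-641)**2 = -8 + 410881 = 410873)
u(T) = 347 + 582*T (u(T) = 582*T + 347 = 347 + 582*T)
l - u(y*(-4) - 5) = 410873 - (347 + 582*(-1*(-4) - 5)) = 410873 - (347 + 582*(4 - 5)) = 410873 - (347 + 582*(-1)) = 410873 - (347 - 582) = 410873 - 1*(-235) = 410873 + 235 = 411108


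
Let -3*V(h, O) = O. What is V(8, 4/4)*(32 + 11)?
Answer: -43/3 ≈ -14.333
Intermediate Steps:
V(h, O) = -O/3
V(8, 4/4)*(32 + 11) = (-4/(3*4))*(32 + 11) = -4/(3*4)*43 = -1/3*1*43 = -1/3*43 = -43/3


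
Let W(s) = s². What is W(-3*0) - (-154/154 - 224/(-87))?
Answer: -137/87 ≈ -1.5747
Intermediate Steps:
W(-3*0) - (-154/154 - 224/(-87)) = (-3*0)² - (-154/154 - 224/(-87)) = 0² - (-154*1/154 - 224*(-1/87)) = 0 - (-1 + 224/87) = 0 - 1*137/87 = 0 - 137/87 = -137/87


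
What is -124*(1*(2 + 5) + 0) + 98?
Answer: -770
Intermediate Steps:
-124*(1*(2 + 5) + 0) + 98 = -124*(1*7 + 0) + 98 = -124*(7 + 0) + 98 = -124*7 + 98 = -868 + 98 = -770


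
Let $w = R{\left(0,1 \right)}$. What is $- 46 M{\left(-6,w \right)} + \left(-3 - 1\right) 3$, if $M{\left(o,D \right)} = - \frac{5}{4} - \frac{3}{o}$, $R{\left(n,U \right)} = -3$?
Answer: $\frac{45}{2} \approx 22.5$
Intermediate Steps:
$w = -3$
$M{\left(o,D \right)} = - \frac{5}{4} - \frac{3}{o}$ ($M{\left(o,D \right)} = \left(-5\right) \frac{1}{4} - \frac{3}{o} = - \frac{5}{4} - \frac{3}{o}$)
$- 46 M{\left(-6,w \right)} + \left(-3 - 1\right) 3 = - 46 \left(- \frac{5}{4} - \frac{3}{-6}\right) + \left(-3 - 1\right) 3 = - 46 \left(- \frac{5}{4} - - \frac{1}{2}\right) - 12 = - 46 \left(- \frac{5}{4} + \frac{1}{2}\right) - 12 = \left(-46\right) \left(- \frac{3}{4}\right) - 12 = \frac{69}{2} - 12 = \frac{45}{2}$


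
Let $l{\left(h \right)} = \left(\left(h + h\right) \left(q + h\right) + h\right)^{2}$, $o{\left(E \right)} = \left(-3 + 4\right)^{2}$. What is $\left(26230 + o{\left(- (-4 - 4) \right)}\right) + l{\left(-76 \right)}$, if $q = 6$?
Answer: $111624327$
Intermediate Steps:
$o{\left(E \right)} = 1$ ($o{\left(E \right)} = 1^{2} = 1$)
$l{\left(h \right)} = \left(h + 2 h \left(6 + h\right)\right)^{2}$ ($l{\left(h \right)} = \left(\left(h + h\right) \left(6 + h\right) + h\right)^{2} = \left(2 h \left(6 + h\right) + h\right)^{2} = \left(h + 2 h \left(6 + h\right)\right)^{2}$)
$\left(26230 + o{\left(- (-4 - 4) \right)}\right) + l{\left(-76 \right)} = \left(26230 + 1\right) + \left(-76\right)^{2} \left(13 + 2 \left(-76\right)\right)^{2} = 26231 + 5776 \left(13 - 152\right)^{2} = 26231 + 5776 \left(-139\right)^{2} = 26231 + 5776 \cdot 19321 = 26231 + 111598096 = 111624327$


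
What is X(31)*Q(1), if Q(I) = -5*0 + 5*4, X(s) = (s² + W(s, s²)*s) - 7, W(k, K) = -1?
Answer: 18460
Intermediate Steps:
X(s) = -7 + s² - s (X(s) = (s² - s) - 7 = -7 + s² - s)
Q(I) = 20 (Q(I) = 0 + 20 = 20)
X(31)*Q(1) = (-7 + 31² - 1*31)*20 = (-7 + 961 - 31)*20 = 923*20 = 18460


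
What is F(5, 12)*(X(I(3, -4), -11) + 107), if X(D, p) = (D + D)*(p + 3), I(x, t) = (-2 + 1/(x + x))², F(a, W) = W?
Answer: 1916/3 ≈ 638.67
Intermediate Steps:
I(x, t) = (-2 + 1/(2*x))²
X(D, p) = 2*D*(3 + p) (X(D, p) = (2*D)*(3 + p) = 2*D*(3 + p))
F(5, 12)*(X(I(3, -4), -11) + 107) = 12*(2*((¼)*(-1 + 4*3)²/3²)*(3 - 11) + 107) = 12*(2*((¼)*(⅑)*(-1 + 12)²)*(-8) + 107) = 12*(2*((¼)*(⅑)*11²)*(-8) + 107) = 12*(2*((¼)*(⅑)*121)*(-8) + 107) = 12*(2*(121/36)*(-8) + 107) = 12*(-484/9 + 107) = 12*(479/9) = 1916/3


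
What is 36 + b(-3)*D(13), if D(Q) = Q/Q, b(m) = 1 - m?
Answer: 40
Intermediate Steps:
D(Q) = 1
36 + b(-3)*D(13) = 36 + (1 - 1*(-3))*1 = 36 + (1 + 3)*1 = 36 + 4*1 = 36 + 4 = 40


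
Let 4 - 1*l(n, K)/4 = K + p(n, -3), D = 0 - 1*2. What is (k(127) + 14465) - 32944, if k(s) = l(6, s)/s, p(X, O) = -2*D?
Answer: -18483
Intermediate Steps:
D = -2 (D = 0 - 2 = -2)
p(X, O) = 4 (p(X, O) = -2*(-2) = 4)
l(n, K) = -4*K (l(n, K) = 16 - 4*(K + 4) = 16 - 4*(4 + K) = 16 + (-16 - 4*K) = -4*K)
k(s) = -4 (k(s) = (-4*s)/s = -4)
(k(127) + 14465) - 32944 = (-4 + 14465) - 32944 = 14461 - 32944 = -18483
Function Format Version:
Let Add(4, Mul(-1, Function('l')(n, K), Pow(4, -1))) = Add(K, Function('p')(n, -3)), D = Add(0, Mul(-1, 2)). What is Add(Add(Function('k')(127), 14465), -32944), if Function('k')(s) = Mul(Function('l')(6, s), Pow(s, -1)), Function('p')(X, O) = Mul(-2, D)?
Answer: -18483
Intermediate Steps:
D = -2 (D = Add(0, -2) = -2)
Function('p')(X, O) = 4 (Function('p')(X, O) = Mul(-2, -2) = 4)
Function('l')(n, K) = Mul(-4, K) (Function('l')(n, K) = Add(16, Mul(-4, Add(K, 4))) = Add(16, Mul(-4, Add(4, K))) = Add(16, Add(-16, Mul(-4, K))) = Mul(-4, K))
Function('k')(s) = -4 (Function('k')(s) = Mul(Mul(-4, s), Pow(s, -1)) = -4)
Add(Add(Function('k')(127), 14465), -32944) = Add(Add(-4, 14465), -32944) = Add(14461, -32944) = -18483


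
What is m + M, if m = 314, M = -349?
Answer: -35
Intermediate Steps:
m + M = 314 - 349 = -35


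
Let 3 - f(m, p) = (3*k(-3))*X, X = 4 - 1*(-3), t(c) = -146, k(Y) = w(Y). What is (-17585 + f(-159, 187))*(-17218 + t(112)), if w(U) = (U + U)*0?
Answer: 305293848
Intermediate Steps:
w(U) = 0 (w(U) = (2*U)*0 = 0)
k(Y) = 0
X = 7 (X = 4 + 3 = 7)
f(m, p) = 3 (f(m, p) = 3 - 3*0*7 = 3 - 0*7 = 3 - 1*0 = 3 + 0 = 3)
(-17585 + f(-159, 187))*(-17218 + t(112)) = (-17585 + 3)*(-17218 - 146) = -17582*(-17364) = 305293848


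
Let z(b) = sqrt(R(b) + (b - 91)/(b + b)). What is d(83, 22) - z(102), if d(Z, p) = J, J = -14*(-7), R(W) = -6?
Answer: 98 - I*sqrt(61863)/102 ≈ 98.0 - 2.4385*I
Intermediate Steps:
J = 98
d(Z, p) = 98
z(b) = sqrt(-6 + (-91 + b)/(2*b)) (z(b) = sqrt(-6 + (b - 91)/(b + b)) = sqrt(-6 + (-91 + b)/((2*b))) = sqrt(-6 + (-91 + b)*(1/(2*b))) = sqrt(-6 + (-91 + b)/(2*b)))
d(83, 22) - z(102) = 98 - sqrt(-22 - 182/102)/2 = 98 - sqrt(-22 - 182*1/102)/2 = 98 - sqrt(-22 - 91/51)/2 = 98 - sqrt(-1213/51)/2 = 98 - I*sqrt(61863)/51/2 = 98 - I*sqrt(61863)/102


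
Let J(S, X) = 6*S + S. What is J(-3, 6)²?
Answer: 441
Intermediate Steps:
J(S, X) = 7*S
J(-3, 6)² = (7*(-3))² = (-21)² = 441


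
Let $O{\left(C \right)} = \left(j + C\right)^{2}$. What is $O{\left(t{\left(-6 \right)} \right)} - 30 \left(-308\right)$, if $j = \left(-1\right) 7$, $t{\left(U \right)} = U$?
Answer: $9409$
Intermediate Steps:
$j = -7$
$O{\left(C \right)} = \left(-7 + C\right)^{2}$
$O{\left(t{\left(-6 \right)} \right)} - 30 \left(-308\right) = \left(-7 - 6\right)^{2} - 30 \left(-308\right) = \left(-13\right)^{2} - -9240 = 169 + 9240 = 9409$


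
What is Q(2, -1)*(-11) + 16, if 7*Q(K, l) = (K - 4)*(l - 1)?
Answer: 68/7 ≈ 9.7143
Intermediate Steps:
Q(K, l) = (-1 + l)*(-4 + K)/7 (Q(K, l) = ((K - 4)*(l - 1))/7 = ((-4 + K)*(-1 + l))/7 = ((-1 + l)*(-4 + K))/7 = (-1 + l)*(-4 + K)/7)
Q(2, -1)*(-11) + 16 = (4/7 - 4/7*(-1) - ⅐*2 + (⅐)*2*(-1))*(-11) + 16 = (4/7 + 4/7 - 2/7 - 2/7)*(-11) + 16 = (4/7)*(-11) + 16 = -44/7 + 16 = 68/7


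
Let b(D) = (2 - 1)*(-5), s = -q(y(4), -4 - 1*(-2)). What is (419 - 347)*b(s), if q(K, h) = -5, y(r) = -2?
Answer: -360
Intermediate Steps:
s = 5 (s = -1*(-5) = 5)
b(D) = -5 (b(D) = 1*(-5) = -5)
(419 - 347)*b(s) = (419 - 347)*(-5) = 72*(-5) = -360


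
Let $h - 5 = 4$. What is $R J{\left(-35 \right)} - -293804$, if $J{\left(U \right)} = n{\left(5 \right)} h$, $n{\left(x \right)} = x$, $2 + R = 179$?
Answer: $301769$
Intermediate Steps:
$R = 177$ ($R = -2 + 179 = 177$)
$h = 9$ ($h = 5 + 4 = 9$)
$J{\left(U \right)} = 45$ ($J{\left(U \right)} = 5 \cdot 9 = 45$)
$R J{\left(-35 \right)} - -293804 = 177 \cdot 45 - -293804 = 7965 + 293804 = 301769$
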